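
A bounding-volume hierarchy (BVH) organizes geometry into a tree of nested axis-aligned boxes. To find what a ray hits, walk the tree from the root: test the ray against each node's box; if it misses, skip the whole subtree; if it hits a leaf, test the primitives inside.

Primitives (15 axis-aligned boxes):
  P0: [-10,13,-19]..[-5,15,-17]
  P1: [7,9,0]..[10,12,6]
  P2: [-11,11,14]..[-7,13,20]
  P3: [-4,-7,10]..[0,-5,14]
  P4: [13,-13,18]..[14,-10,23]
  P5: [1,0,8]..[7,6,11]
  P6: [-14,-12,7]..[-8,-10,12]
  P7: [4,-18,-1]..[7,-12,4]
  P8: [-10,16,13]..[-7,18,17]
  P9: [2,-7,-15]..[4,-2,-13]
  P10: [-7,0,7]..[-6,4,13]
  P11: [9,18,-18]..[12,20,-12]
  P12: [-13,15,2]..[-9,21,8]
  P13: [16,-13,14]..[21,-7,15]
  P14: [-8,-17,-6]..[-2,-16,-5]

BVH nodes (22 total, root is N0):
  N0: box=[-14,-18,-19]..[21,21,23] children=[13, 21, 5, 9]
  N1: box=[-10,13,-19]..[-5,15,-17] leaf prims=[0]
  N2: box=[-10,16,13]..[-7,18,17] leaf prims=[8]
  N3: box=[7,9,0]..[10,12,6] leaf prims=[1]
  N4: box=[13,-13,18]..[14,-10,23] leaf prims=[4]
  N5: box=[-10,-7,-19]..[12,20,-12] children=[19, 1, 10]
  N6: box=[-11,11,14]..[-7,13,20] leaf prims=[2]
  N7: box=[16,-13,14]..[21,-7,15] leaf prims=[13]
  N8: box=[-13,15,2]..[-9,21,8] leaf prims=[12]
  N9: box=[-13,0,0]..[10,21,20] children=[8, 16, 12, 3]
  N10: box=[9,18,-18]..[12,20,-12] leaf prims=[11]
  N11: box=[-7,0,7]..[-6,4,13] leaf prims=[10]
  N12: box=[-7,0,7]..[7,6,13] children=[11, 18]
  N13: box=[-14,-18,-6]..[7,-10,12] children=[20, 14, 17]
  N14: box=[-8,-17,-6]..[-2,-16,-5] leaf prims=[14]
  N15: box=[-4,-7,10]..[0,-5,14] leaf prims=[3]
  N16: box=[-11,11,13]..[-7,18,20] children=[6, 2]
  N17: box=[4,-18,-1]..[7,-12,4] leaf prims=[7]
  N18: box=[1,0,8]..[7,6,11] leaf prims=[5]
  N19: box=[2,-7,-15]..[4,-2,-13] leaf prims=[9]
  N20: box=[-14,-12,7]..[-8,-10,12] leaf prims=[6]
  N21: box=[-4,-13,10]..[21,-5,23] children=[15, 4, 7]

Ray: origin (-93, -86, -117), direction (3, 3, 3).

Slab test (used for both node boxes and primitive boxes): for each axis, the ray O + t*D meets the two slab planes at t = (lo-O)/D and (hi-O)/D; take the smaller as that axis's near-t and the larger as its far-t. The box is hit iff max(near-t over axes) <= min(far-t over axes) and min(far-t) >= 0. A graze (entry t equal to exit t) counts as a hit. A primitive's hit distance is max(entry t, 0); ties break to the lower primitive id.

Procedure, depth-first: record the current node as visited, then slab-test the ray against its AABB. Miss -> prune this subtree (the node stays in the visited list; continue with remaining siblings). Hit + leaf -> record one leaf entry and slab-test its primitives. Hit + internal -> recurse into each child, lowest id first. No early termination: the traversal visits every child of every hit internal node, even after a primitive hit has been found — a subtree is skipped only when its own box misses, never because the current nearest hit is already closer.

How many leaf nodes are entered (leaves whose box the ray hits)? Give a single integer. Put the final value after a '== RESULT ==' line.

Walk:
N0 x:[79/3,38] y:[68/3,107/3] z:[98/3,140/3] -> hit [98/3,107/3], descend [5, 9, 13, 21]
  N5 x:[83/3,35] y:[79/3,106/3] z:[98/3,35] -> hit [98/3,35], descend [1, 10, 19]
    N1 x:[83/3,88/3] y:[33,101/3] z:[98/3,100/3] -> miss, prune
    N10 x:[34,35] y:[104/3,106/3] z:[33,35] -> hit [104/3,35] leaf, test {P11@t=104/3}
    N19 x:[95/3,97/3] y:[79/3,28] z:[34,104/3] -> miss, prune
  N9 x:[80/3,103/3] y:[86/3,107/3] z:[39,137/3] -> miss, prune
  N13 x:[79/3,100/3] y:[68/3,76/3] z:[37,43] -> miss, prune
  N21 x:[89/3,38] y:[73/3,27] z:[127/3,140/3] -> miss, prune

8 AABB tests over nodes [0, 5, 1, 10, 19, 9, 13, 21]; 1 leaf entered; closest P11.

== RESULT ==
1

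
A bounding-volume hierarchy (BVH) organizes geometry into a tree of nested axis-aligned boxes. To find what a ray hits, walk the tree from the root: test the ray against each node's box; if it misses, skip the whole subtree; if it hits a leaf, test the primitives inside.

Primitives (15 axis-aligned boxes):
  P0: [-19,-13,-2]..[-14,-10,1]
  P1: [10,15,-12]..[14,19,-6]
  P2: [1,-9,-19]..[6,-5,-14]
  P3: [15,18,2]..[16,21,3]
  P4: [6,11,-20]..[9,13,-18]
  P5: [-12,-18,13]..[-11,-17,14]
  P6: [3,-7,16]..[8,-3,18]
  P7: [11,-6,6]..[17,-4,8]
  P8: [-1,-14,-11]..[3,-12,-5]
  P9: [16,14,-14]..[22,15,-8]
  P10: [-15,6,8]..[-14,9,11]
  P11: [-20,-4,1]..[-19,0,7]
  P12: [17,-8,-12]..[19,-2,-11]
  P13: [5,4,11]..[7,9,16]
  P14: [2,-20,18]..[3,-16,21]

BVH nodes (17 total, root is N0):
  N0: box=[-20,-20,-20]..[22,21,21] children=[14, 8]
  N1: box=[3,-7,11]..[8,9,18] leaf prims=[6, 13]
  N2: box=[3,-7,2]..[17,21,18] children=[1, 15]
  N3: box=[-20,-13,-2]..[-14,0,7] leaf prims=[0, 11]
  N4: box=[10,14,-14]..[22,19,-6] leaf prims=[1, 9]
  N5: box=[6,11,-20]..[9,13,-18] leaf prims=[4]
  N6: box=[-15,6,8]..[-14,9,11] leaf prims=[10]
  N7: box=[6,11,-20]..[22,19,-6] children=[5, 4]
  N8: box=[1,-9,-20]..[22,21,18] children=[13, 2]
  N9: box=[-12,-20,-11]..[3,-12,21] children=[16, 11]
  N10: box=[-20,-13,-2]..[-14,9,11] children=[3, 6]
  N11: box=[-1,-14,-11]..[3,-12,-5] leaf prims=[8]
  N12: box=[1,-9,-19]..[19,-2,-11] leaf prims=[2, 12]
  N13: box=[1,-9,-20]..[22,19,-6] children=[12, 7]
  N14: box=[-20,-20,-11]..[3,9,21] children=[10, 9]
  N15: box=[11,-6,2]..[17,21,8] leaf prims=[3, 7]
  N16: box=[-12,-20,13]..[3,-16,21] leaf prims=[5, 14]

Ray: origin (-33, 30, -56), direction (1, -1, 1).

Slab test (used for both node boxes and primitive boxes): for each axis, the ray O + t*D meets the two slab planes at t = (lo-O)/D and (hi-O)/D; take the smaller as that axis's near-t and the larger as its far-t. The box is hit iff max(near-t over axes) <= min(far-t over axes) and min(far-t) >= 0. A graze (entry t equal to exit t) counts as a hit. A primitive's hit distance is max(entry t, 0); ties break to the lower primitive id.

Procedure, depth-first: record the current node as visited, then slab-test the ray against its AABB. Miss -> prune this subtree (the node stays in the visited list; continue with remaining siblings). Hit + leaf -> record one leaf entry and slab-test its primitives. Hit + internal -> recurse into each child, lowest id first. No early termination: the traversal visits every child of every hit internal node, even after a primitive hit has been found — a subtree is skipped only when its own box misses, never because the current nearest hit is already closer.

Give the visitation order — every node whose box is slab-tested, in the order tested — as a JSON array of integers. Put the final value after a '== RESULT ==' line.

Trace the traversal:
N0 x:[13,55] y:[9,50] z:[36,77] -> hit [36,50], descend [8, 14]
  N8 x:[34,55] y:[9,39] z:[36,74] -> hit [36,39], descend [2, 13]
    N2 x:[36,50] y:[9,37] z:[58,74] -> miss, prune
    N13 x:[34,55] y:[11,39] z:[36,50] -> hit [36,39], descend [7, 12]
      N7 x:[39,55] y:[11,19] z:[36,50] -> miss, prune
      N12 x:[34,52] y:[32,39] z:[37,45] -> hit [37,39] leaf, test {P2@t=37, P12(miss)}
  N14 x:[13,36] y:[21,50] z:[45,77] -> miss, prune

order=[0, 8, 2, 13, 7, 12, 14]  |boxes|=7  |leaves|=1  hit=P2

== RESULT ==
[0, 8, 2, 13, 7, 12, 14]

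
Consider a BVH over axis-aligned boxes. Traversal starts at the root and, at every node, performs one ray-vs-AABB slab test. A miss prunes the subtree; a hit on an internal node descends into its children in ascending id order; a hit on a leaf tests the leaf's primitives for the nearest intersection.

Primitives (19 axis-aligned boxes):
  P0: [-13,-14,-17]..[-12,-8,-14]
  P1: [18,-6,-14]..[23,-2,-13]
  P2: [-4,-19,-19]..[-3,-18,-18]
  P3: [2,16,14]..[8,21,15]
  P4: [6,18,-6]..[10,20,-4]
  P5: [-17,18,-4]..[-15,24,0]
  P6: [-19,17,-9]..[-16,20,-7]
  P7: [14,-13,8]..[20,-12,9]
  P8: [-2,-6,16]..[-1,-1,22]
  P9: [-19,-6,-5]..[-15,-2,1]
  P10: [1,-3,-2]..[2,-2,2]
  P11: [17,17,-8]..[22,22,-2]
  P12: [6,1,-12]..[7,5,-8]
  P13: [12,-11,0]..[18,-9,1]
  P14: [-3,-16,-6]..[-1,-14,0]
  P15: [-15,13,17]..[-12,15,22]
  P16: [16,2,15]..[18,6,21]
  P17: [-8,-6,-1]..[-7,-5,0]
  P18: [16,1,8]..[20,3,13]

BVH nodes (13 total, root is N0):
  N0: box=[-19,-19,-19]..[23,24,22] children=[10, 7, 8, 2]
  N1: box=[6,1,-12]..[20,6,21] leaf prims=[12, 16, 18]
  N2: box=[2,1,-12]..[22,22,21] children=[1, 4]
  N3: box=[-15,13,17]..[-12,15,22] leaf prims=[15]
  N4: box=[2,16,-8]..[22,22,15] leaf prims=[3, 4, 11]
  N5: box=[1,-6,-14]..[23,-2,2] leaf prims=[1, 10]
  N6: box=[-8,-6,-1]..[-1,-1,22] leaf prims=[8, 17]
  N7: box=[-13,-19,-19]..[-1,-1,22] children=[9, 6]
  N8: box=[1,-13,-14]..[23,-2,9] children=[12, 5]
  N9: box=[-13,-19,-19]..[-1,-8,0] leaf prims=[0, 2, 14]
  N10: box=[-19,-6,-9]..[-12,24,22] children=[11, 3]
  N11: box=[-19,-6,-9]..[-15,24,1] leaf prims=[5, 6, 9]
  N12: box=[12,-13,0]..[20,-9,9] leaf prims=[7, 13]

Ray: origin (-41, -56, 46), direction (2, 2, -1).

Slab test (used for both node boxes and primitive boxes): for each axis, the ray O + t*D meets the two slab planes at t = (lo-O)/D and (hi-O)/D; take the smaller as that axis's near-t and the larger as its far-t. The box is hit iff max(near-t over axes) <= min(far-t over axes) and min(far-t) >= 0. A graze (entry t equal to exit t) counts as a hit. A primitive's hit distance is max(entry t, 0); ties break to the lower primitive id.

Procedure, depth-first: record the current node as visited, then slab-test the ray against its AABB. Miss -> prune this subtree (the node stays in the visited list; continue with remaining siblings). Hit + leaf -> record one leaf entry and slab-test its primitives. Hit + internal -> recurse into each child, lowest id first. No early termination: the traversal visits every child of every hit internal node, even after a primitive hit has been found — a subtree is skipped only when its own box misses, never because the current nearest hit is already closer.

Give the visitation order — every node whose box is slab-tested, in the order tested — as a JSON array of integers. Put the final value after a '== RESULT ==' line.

Trace the traversal:
N0 x:[11,32] y:[37/2,40] z:[24,65] -> hit [24,32], descend [2, 7, 8, 10]
  N2 x:[43/2,63/2] y:[57/2,39] z:[25,58] -> hit [57/2,63/2], descend [1, 4]
    N1 x:[47/2,61/2] y:[57/2,31] z:[25,58] -> hit [57/2,61/2] leaf, test {P12(miss), P16@t=29, P18(miss)}
    N4 x:[43/2,63/2] y:[36,39] z:[31,54] -> miss, prune
  N7 x:[14,20] y:[37/2,55/2] z:[24,65] -> miss, prune
  N8 x:[21,32] y:[43/2,27] z:[37,60] -> miss, prune
  N10 x:[11,29/2] y:[25,40] z:[24,55] -> miss, prune

7 AABB tests over nodes [0, 2, 1, 4, 7, 8, 10]; 1 leaf entered; closest P16.

== RESULT ==
[0, 2, 1, 4, 7, 8, 10]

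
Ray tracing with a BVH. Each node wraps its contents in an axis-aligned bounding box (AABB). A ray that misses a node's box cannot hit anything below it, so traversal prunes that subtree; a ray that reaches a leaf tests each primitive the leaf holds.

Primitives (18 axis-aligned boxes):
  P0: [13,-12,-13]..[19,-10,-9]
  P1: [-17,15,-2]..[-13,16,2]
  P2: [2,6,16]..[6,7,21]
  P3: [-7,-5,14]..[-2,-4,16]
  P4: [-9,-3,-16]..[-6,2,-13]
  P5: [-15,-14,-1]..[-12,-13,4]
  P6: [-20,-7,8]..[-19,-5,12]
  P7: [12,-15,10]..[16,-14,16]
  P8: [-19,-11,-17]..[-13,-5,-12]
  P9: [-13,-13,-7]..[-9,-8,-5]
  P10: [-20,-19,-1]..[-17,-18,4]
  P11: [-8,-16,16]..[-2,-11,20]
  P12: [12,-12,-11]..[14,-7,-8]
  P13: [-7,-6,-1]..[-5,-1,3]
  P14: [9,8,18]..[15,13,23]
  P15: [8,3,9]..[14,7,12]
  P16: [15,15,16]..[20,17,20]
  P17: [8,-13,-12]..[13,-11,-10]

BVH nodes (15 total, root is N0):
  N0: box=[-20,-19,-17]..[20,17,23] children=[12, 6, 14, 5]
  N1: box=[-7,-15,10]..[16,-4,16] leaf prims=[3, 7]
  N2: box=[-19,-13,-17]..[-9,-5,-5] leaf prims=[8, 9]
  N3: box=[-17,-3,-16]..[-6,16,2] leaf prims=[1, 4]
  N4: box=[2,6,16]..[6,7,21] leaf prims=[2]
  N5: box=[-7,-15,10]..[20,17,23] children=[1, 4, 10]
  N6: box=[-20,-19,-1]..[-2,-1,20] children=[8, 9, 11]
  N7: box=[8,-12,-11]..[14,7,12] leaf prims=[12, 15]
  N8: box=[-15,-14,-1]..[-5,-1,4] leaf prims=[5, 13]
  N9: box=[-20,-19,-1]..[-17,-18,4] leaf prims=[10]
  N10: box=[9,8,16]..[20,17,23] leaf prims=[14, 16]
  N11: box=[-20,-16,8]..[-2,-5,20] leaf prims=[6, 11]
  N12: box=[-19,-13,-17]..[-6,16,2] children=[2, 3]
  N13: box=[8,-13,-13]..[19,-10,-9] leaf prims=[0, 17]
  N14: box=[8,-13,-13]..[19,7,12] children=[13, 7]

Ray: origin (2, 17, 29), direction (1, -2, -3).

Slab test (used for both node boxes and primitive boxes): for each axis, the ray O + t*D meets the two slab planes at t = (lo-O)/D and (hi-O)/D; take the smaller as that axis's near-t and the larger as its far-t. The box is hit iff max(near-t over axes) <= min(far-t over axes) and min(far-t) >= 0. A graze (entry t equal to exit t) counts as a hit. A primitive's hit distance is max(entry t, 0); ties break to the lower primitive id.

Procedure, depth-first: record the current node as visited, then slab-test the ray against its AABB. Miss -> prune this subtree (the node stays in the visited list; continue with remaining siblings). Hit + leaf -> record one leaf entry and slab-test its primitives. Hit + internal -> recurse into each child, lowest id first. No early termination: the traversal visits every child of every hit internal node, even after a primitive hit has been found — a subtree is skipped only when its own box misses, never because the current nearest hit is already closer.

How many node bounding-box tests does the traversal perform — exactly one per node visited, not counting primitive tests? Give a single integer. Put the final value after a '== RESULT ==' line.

Traverse from the root:
N0 x:[-22,18] y:[0,18] z:[2,46/3] -> hit [2,46/3], descend [5, 6, 12, 14]
  N5 x:[-9,18] y:[0,16] z:[2,19/3] -> hit [2,19/3], descend [1, 4, 10]
    N1 x:[-9,14] y:[21/2,16] z:[13/3,19/3] -> miss, prune
    N4 x:[0,4] y:[5,11/2] z:[8/3,13/3] -> miss, prune
    N10 x:[7,18] y:[0,9/2] z:[2,13/3] -> miss, prune
  N6 x:[-22,-4] y:[9,18] z:[3,10] -> miss, prune
  N12 x:[-21,-8] y:[1/2,15] z:[9,46/3] -> miss, prune
  N14 x:[6,17] y:[5,15] z:[17/3,14] -> hit [6,14], descend [7, 13]
    N7 x:[6,12] y:[5,29/2] z:[17/3,40/3] -> hit [6,12] leaf, test {P12(miss), P15@t=6}
    N13 x:[6,17] y:[27/2,15] z:[38/3,14] -> hit [27/2,14] leaf, test {P0@t=27/2, P17(miss)}

10 AABB tests over nodes [0, 5, 1, 4, 10, 6, 12, 14, 7, 13]; 2 leaves entered; closest P15.

== RESULT ==
10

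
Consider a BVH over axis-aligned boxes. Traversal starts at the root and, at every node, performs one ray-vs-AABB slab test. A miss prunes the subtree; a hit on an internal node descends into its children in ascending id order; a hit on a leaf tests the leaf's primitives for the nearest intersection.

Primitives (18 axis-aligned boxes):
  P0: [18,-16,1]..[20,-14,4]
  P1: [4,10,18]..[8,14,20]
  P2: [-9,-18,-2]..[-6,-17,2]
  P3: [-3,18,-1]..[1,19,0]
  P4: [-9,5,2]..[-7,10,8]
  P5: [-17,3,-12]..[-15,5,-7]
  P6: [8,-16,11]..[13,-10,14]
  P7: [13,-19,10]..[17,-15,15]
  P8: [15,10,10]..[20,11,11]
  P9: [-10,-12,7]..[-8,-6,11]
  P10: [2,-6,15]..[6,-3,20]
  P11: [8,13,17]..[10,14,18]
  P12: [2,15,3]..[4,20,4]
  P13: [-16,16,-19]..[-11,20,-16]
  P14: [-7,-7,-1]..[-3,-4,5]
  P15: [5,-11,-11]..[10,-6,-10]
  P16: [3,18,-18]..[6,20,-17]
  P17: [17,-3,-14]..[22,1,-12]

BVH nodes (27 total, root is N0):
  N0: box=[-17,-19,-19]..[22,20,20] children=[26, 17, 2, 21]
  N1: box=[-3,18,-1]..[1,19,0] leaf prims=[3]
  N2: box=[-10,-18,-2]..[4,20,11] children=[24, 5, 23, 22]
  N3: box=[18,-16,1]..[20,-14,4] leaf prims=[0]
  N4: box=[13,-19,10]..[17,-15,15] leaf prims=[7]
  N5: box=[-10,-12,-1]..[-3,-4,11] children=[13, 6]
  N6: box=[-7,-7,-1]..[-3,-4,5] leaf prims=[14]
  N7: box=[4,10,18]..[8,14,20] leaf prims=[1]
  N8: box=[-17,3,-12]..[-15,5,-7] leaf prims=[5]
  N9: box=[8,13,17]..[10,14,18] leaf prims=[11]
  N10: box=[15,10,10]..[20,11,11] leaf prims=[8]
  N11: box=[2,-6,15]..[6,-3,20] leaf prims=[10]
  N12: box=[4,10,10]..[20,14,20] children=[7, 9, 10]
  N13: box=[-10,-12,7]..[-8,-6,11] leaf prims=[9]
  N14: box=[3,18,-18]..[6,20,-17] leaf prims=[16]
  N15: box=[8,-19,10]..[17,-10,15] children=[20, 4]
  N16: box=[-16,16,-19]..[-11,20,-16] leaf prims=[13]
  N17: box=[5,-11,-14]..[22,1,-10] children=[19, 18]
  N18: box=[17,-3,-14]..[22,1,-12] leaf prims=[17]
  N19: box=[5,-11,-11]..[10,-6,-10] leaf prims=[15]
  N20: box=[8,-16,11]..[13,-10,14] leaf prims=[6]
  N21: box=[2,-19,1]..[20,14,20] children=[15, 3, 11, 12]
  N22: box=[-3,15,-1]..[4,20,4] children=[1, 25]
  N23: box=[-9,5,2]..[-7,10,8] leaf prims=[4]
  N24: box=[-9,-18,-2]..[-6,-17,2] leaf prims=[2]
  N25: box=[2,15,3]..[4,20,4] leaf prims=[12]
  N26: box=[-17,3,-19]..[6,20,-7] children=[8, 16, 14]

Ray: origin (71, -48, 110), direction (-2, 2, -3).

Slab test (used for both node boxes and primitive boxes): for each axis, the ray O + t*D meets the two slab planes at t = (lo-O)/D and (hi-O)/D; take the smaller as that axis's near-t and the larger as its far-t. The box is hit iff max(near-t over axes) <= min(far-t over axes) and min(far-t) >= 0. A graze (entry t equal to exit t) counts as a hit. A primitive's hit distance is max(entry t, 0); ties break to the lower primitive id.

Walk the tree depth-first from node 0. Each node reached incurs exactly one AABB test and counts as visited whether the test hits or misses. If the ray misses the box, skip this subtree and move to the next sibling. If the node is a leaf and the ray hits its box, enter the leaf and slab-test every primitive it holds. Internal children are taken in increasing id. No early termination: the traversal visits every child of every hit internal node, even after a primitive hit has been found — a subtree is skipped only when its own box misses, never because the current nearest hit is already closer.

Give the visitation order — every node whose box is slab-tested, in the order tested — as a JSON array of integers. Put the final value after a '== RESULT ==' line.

Trace the traversal:
N0 x:[49/2,44] y:[29/2,34] z:[30,43] -> hit [30,34], descend [2, 17, 21, 26]
  N2 x:[67/2,81/2] y:[15,34] z:[33,112/3] -> hit [67/2,34], descend [5, 22, 23, 24]
    N5 x:[37,81/2] y:[18,22] z:[33,37] -> miss, prune
    N22 x:[67/2,37] y:[63/2,34] z:[106/3,37] -> miss, prune
    N23 x:[39,40] y:[53/2,29] z:[34,36] -> miss, prune
    N24 x:[77/2,40] y:[15,31/2] z:[36,112/3] -> miss, prune
  N17 x:[49/2,33] y:[37/2,49/2] z:[40,124/3] -> miss, prune
  N21 x:[51/2,69/2] y:[29/2,31] z:[30,109/3] -> hit [30,31], descend [3, 11, 12, 15]
    N3 x:[51/2,53/2] y:[16,17] z:[106/3,109/3] -> miss, prune
    N11 x:[65/2,69/2] y:[21,45/2] z:[30,95/3] -> miss, prune
    N12 x:[51/2,67/2] y:[29,31] z:[30,100/3] -> hit [30,31], descend [7, 9, 10]
      N7 x:[63/2,67/2] y:[29,31] z:[30,92/3] -> miss, prune
      N9 x:[61/2,63/2] y:[61/2,31] z:[92/3,31] -> hit [92/3,31] leaf, test {P11@t=92/3}
      N10 x:[51/2,28] y:[29,59/2] z:[33,100/3] -> miss, prune
    N15 x:[27,63/2] y:[29/2,19] z:[95/3,100/3] -> miss, prune
  N26 x:[65/2,44] y:[51/2,34] z:[39,43] -> miss, prune

16 AABB tests over nodes [0, 2, 5, 22, 23, 24, 17, 21, 3, 11, 12, 7, 9, 10, 15, 26]; 1 leaf entered; closest P11.

== RESULT ==
[0, 2, 5, 22, 23, 24, 17, 21, 3, 11, 12, 7, 9, 10, 15, 26]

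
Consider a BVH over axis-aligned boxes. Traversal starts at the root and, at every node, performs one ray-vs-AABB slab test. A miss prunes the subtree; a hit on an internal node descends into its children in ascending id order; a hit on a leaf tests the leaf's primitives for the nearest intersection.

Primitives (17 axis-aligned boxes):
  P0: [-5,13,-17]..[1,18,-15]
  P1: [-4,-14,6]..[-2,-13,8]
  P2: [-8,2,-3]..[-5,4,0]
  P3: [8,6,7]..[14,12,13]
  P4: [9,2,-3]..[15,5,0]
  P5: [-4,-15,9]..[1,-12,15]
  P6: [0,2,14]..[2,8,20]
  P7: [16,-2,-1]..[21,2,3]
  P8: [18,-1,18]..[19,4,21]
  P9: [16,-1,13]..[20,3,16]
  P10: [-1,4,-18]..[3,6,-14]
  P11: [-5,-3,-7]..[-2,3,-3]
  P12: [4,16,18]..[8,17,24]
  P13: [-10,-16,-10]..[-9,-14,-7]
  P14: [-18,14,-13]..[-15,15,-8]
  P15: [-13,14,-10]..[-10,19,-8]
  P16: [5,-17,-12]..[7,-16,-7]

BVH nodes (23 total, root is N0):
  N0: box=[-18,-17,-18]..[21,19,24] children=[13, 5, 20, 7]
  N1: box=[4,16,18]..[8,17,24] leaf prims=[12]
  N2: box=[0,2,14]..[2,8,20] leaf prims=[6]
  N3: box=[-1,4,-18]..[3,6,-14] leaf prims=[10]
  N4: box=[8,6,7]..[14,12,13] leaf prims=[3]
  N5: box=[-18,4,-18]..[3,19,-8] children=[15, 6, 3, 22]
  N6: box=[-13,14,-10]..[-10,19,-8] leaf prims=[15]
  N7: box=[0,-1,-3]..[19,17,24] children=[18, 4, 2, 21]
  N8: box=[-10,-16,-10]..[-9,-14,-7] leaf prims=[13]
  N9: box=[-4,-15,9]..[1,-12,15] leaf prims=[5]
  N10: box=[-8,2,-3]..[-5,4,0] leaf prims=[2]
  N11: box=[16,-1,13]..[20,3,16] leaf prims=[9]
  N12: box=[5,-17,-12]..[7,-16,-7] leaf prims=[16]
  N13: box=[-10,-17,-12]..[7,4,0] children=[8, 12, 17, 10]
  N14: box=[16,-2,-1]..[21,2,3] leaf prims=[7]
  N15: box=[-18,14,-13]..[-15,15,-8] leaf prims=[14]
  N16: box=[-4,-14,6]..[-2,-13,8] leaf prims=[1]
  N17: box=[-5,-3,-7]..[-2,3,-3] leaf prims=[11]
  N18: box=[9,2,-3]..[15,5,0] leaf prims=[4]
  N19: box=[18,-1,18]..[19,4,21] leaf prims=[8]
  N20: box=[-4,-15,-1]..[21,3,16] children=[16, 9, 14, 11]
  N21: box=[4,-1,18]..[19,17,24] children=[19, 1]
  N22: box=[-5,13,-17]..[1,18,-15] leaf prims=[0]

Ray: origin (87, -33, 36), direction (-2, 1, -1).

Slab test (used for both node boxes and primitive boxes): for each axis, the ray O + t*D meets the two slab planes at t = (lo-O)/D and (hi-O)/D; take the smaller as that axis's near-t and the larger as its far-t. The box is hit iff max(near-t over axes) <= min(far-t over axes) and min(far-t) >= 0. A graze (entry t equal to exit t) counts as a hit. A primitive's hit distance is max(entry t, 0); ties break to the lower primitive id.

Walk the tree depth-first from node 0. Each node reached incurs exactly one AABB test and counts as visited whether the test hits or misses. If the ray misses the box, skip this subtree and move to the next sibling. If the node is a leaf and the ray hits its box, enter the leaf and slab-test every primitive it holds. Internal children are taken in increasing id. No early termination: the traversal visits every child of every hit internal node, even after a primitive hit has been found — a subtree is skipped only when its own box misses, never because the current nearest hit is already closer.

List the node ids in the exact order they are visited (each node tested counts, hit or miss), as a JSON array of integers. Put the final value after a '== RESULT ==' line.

Walk:
N0 x:[33,105/2] y:[16,52] z:[12,54] -> hit [33,52], descend [5, 7, 13, 20]
  N5 x:[42,105/2] y:[37,52] z:[44,54] -> hit [44,52], descend [3, 6, 15, 22]
    N3 x:[42,44] y:[37,39] z:[50,54] -> miss, prune
    N6 x:[97/2,50] y:[47,52] z:[44,46] -> miss, prune
    N15 x:[51,105/2] y:[47,48] z:[44,49] -> miss, prune
    N22 x:[43,46] y:[46,51] z:[51,53] -> miss, prune
  N7 x:[34,87/2] y:[32,50] z:[12,39] -> hit [34,39], descend [2, 4, 18, 21]
    N2 x:[85/2,87/2] y:[35,41] z:[16,22] -> miss, prune
    N4 x:[73/2,79/2] y:[39,45] z:[23,29] -> miss, prune
    N18 x:[36,39] y:[35,38] z:[36,39] -> hit [36,38] leaf, test {P4@t=36}
    N21 x:[34,83/2] y:[32,50] z:[12,18] -> miss, prune
  N13 x:[40,97/2] y:[16,37] z:[36,48] -> miss, prune
  N20 x:[33,91/2] y:[18,36] z:[20,37] -> hit [33,36], descend [9, 11, 14, 16]
    N9 x:[43,91/2] y:[18,21] z:[21,27] -> miss, prune
    N11 x:[67/2,71/2] y:[32,36] z:[20,23] -> miss, prune
    N14 x:[33,71/2] y:[31,35] z:[33,37] -> hit [33,35] leaf, test {P7@t=33}
    N16 x:[89/2,91/2] y:[19,20] z:[28,30] -> miss, prune

Summary -> nodes [0, 5, 3, 6, 15, 22, 7, 2, 4, 18, 21, 13, 20, 9, 11, 14, 16]; box-tests=17; leaf-entries=2; first=P7

== RESULT ==
[0, 5, 3, 6, 15, 22, 7, 2, 4, 18, 21, 13, 20, 9, 11, 14, 16]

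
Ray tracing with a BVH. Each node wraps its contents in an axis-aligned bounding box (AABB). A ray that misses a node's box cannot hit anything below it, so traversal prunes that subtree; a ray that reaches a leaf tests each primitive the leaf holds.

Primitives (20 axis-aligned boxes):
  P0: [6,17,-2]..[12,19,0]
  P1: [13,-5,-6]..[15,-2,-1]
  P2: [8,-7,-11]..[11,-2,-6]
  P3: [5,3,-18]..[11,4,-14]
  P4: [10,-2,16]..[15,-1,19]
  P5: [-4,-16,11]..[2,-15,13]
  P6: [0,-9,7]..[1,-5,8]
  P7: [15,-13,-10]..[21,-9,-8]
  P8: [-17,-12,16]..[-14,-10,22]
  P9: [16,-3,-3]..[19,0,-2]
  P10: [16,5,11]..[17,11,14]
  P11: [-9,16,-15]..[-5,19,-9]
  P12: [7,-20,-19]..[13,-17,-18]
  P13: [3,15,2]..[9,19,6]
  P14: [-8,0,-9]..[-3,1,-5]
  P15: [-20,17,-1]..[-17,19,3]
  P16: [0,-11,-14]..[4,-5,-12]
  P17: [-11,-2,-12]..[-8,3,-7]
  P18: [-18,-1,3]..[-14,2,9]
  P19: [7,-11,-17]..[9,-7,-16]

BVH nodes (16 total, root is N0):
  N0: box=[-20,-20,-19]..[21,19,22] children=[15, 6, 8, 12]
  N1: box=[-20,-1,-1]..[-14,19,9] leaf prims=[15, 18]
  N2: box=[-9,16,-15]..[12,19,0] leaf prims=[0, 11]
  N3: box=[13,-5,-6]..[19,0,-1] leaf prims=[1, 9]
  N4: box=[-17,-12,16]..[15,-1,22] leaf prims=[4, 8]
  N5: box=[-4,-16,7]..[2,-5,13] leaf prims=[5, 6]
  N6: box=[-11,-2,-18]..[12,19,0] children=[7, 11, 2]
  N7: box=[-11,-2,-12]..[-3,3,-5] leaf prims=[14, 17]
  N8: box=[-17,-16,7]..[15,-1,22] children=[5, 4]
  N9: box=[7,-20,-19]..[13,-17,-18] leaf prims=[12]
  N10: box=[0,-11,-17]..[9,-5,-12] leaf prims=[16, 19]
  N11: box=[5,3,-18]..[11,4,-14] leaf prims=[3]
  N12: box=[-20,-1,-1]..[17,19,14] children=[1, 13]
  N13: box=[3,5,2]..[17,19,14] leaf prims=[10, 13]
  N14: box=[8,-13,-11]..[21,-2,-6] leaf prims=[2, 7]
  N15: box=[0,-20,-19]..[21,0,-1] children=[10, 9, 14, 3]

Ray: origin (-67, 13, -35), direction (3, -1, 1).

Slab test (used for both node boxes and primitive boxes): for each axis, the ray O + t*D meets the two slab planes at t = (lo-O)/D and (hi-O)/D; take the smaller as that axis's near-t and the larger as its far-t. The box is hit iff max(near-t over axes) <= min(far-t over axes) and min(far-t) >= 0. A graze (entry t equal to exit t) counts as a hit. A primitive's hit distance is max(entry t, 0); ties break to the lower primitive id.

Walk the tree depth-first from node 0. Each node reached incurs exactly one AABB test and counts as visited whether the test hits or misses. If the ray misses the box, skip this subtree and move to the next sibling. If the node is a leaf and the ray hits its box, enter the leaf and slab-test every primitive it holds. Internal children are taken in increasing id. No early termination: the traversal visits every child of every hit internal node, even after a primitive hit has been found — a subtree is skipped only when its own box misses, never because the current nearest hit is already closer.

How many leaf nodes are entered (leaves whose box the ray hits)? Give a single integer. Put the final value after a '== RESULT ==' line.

Traverse from the root:
N0 x:[47/3,88/3] y:[-6,33] z:[16,57] -> hit [16,88/3], descend [6, 8, 12, 15]
  N6 x:[56/3,79/3] y:[-6,15] z:[17,35] -> miss, prune
  N8 x:[50/3,82/3] y:[14,29] z:[42,57] -> miss, prune
  N12 x:[47/3,28] y:[-6,14] z:[34,49] -> miss, prune
  N15 x:[67/3,88/3] y:[13,33] z:[16,34] -> hit [67/3,88/3], descend [3, 9, 10, 14]
    N3 x:[80/3,86/3] y:[13,18] z:[29,34] -> miss, prune
    N9 x:[74/3,80/3] y:[30,33] z:[16,17] -> miss, prune
    N10 x:[67/3,76/3] y:[18,24] z:[18,23] -> hit [67/3,23] leaf, test {P16@t=67/3, P19(miss)}
    N14 x:[25,88/3] y:[15,26] z:[24,29] -> hit [25,26] leaf, test {P2(miss), P7(miss)}

Summary -> nodes [0, 6, 8, 12, 15, 3, 9, 10, 14]; box-tests=9; leaf-entries=2; first=P16

== RESULT ==
2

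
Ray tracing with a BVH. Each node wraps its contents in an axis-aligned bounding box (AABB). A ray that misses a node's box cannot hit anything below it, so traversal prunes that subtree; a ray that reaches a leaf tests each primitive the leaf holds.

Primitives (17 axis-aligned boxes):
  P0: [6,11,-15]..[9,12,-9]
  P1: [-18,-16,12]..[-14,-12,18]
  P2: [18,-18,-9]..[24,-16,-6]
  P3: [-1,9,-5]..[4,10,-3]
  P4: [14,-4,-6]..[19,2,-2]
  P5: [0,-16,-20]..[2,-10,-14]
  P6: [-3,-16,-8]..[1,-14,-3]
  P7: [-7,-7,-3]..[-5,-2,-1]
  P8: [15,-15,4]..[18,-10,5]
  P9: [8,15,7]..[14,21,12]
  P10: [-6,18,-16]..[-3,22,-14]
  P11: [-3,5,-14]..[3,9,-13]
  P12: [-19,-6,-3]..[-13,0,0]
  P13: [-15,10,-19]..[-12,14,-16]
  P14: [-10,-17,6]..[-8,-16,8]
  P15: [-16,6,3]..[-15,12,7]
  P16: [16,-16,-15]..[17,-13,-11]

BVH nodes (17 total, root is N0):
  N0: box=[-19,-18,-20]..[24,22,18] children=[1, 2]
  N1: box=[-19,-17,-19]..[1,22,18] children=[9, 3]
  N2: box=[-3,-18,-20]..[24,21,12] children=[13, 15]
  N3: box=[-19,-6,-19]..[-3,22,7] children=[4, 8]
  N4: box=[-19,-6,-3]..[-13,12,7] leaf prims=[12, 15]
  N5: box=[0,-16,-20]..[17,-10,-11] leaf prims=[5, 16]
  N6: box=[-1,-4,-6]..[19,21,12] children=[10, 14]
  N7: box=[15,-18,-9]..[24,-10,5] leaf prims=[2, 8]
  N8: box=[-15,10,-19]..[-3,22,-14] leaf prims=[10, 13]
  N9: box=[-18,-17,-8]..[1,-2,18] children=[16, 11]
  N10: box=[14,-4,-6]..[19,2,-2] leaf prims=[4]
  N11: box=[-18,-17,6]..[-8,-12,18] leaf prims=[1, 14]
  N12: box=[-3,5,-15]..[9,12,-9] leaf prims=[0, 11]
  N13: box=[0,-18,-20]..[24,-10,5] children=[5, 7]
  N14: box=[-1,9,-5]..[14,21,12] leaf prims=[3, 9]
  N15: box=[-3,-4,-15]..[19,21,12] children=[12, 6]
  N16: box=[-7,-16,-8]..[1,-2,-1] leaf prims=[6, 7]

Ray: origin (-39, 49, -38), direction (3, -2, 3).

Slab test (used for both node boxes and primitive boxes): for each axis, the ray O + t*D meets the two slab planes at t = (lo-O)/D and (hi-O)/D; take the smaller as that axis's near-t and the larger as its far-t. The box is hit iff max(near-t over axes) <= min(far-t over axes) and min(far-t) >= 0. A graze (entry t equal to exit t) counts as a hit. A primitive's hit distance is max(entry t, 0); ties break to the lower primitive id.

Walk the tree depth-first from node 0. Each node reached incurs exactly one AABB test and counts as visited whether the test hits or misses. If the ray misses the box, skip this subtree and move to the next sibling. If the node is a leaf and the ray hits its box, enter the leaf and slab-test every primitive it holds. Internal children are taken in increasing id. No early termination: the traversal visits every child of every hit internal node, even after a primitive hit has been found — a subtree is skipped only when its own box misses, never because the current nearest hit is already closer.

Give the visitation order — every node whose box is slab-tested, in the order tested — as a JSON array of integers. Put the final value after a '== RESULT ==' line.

Trace the traversal:
N0 x:[20/3,21] y:[27/2,67/2] z:[6,56/3] -> hit [27/2,56/3], descend [1, 2]
  N1 x:[20/3,40/3] y:[27/2,33] z:[19/3,56/3] -> miss, prune
  N2 x:[12,21] y:[14,67/2] z:[6,50/3] -> hit [14,50/3], descend [13, 15]
    N13 x:[13,21] y:[59/2,67/2] z:[6,43/3] -> miss, prune
    N15 x:[12,58/3] y:[14,53/2] z:[23/3,50/3] -> hit [14,50/3], descend [6, 12]
      N6 x:[38/3,58/3] y:[14,53/2] z:[32/3,50/3] -> hit [14,50/3], descend [10, 14]
        N10 x:[53/3,58/3] y:[47/2,53/2] z:[32/3,12] -> miss, prune
        N14 x:[38/3,53/3] y:[14,20] z:[11,50/3] -> hit [14,50/3] leaf, test {P3(miss), P9@t=47/3}
      N12 x:[12,16] y:[37/2,22] z:[23/3,29/3] -> miss, prune

Summary -> nodes [0, 1, 2, 13, 15, 6, 10, 14, 12]; box-tests=9; leaf-entries=1; first=P9

== RESULT ==
[0, 1, 2, 13, 15, 6, 10, 14, 12]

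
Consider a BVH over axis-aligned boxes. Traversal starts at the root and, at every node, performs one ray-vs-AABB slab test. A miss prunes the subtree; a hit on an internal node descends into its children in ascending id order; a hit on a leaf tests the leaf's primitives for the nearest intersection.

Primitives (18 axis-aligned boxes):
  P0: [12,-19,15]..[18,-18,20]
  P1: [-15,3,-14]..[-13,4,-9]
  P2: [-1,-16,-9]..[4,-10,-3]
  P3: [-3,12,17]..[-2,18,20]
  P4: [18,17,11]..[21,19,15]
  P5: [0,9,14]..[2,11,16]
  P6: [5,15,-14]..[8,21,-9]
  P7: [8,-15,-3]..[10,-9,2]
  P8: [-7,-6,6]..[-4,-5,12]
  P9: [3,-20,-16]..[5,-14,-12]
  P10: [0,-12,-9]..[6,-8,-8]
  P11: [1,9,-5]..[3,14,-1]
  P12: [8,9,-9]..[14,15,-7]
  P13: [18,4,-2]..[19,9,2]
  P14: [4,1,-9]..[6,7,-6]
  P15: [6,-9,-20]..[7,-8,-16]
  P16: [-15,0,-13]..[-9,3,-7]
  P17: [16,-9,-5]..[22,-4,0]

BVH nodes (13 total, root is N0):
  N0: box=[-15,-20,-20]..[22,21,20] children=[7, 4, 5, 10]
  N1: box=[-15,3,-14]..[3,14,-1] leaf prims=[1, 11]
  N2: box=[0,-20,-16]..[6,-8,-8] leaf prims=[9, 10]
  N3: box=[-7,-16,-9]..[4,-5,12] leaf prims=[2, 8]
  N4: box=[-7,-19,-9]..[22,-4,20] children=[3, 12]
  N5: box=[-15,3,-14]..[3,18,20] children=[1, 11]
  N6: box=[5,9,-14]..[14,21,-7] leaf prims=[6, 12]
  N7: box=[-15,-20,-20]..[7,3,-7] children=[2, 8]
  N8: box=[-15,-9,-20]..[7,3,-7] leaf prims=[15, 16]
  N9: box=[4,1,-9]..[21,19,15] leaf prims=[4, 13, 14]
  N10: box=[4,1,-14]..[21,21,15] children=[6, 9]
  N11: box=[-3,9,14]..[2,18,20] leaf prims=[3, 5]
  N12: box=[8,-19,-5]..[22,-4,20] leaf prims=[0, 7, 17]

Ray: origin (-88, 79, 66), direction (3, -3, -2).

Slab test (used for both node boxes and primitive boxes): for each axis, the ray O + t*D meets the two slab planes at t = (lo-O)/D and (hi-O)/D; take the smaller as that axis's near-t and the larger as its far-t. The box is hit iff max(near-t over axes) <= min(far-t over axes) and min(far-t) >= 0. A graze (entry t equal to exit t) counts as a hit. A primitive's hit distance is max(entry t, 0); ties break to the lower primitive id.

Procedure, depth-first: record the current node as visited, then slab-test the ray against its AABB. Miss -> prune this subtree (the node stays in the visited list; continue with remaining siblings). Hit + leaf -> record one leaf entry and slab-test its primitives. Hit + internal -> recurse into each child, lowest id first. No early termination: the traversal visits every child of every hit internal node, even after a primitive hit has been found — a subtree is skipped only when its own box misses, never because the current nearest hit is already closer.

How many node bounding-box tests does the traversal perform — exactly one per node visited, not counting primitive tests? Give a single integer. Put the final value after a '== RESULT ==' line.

Walk:
N0 x:[73/3,110/3] y:[58/3,33] z:[23,43] -> hit [73/3,33], descend [4, 5, 7, 10]
  N4 x:[27,110/3] y:[83/3,98/3] z:[23,75/2] -> hit [83/3,98/3], descend [3, 12]
    N3 x:[27,92/3] y:[28,95/3] z:[27,75/2] -> hit [28,92/3] leaf, test {P2(miss), P8@t=28}
    N12 x:[32,110/3] y:[83/3,98/3] z:[23,71/2] -> hit [32,98/3] leaf, test {P0(miss), P7(miss), P17(miss)}
  N5 x:[73/3,91/3] y:[61/3,76/3] z:[23,40] -> hit [73/3,76/3], descend [1, 11]
    N1 x:[73/3,91/3] y:[65/3,76/3] z:[67/2,40] -> miss, prune
    N11 x:[85/3,30] y:[61/3,70/3] z:[23,26] -> miss, prune
  N7 x:[73/3,95/3] y:[76/3,33] z:[73/2,43] -> miss, prune
  N10 x:[92/3,109/3] y:[58/3,26] z:[51/2,40] -> miss, prune

9 AABB tests over nodes [0, 4, 3, 12, 5, 1, 11, 7, 10]; 2 leaves entered; closest P8.

== RESULT ==
9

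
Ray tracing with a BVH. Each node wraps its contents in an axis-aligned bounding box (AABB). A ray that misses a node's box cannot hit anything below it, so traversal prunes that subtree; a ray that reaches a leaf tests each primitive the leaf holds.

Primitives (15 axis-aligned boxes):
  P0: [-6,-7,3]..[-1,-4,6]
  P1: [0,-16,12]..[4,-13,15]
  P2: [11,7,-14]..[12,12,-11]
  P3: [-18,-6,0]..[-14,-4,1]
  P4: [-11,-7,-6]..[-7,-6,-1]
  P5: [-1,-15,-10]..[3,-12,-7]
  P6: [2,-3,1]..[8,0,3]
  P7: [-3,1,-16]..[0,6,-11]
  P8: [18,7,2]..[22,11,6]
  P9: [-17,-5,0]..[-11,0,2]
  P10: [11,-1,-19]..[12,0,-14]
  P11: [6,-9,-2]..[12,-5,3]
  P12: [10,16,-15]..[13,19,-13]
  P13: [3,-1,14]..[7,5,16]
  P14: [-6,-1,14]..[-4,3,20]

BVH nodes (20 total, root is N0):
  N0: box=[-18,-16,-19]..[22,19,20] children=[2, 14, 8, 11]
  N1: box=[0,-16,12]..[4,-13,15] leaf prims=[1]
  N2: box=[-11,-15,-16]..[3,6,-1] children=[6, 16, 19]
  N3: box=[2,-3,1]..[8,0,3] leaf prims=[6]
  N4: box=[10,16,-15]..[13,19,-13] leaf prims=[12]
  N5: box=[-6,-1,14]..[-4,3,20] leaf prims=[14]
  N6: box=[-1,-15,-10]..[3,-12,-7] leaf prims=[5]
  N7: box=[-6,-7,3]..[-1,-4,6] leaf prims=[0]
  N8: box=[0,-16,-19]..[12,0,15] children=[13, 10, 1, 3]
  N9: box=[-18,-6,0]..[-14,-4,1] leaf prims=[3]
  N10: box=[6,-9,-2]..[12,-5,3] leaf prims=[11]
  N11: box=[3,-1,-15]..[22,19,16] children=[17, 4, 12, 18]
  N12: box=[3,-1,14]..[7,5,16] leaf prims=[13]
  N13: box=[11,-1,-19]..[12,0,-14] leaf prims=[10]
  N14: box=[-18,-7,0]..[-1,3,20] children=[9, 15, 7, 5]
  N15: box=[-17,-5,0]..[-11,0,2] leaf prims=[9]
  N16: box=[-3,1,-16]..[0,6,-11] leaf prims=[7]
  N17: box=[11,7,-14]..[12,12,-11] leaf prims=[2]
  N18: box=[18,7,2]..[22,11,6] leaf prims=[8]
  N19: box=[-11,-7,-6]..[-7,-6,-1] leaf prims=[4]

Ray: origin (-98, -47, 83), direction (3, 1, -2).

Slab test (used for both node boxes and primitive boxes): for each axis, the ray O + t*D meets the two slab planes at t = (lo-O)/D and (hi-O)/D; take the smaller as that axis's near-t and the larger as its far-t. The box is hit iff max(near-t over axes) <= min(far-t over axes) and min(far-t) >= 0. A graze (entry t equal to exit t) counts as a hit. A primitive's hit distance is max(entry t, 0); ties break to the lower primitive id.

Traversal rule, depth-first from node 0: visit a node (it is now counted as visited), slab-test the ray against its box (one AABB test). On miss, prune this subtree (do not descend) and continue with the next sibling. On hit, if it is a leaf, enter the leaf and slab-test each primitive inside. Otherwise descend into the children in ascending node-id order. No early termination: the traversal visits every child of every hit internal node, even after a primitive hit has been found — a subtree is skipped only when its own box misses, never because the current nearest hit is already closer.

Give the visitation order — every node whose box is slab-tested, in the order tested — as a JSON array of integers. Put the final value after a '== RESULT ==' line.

Traverse from the root:
N0 x:[80/3,40] y:[31,66] z:[63/2,51] -> hit [63/2,40], descend [2, 8, 11, 14]
  N2 x:[29,101/3] y:[32,53] z:[42,99/2] -> miss, prune
  N8 x:[98/3,110/3] y:[31,47] z:[34,51] -> hit [34,110/3], descend [1, 3, 10, 13]
    N1 x:[98/3,34] y:[31,34] z:[34,71/2] -> hit [34,34] leaf, test {P1@t=34}
    N3 x:[100/3,106/3] y:[44,47] z:[40,41] -> miss, prune
    N10 x:[104/3,110/3] y:[38,42] z:[40,85/2] -> miss, prune
    N13 x:[109/3,110/3] y:[46,47] z:[97/2,51] -> miss, prune
  N11 x:[101/3,40] y:[46,66] z:[67/2,49] -> miss, prune
  N14 x:[80/3,97/3] y:[40,50] z:[63/2,83/2] -> miss, prune

9 AABB tests over nodes [0, 2, 8, 1, 3, 10, 13, 11, 14]; 1 leaf entered; closest P1.

== RESULT ==
[0, 2, 8, 1, 3, 10, 13, 11, 14]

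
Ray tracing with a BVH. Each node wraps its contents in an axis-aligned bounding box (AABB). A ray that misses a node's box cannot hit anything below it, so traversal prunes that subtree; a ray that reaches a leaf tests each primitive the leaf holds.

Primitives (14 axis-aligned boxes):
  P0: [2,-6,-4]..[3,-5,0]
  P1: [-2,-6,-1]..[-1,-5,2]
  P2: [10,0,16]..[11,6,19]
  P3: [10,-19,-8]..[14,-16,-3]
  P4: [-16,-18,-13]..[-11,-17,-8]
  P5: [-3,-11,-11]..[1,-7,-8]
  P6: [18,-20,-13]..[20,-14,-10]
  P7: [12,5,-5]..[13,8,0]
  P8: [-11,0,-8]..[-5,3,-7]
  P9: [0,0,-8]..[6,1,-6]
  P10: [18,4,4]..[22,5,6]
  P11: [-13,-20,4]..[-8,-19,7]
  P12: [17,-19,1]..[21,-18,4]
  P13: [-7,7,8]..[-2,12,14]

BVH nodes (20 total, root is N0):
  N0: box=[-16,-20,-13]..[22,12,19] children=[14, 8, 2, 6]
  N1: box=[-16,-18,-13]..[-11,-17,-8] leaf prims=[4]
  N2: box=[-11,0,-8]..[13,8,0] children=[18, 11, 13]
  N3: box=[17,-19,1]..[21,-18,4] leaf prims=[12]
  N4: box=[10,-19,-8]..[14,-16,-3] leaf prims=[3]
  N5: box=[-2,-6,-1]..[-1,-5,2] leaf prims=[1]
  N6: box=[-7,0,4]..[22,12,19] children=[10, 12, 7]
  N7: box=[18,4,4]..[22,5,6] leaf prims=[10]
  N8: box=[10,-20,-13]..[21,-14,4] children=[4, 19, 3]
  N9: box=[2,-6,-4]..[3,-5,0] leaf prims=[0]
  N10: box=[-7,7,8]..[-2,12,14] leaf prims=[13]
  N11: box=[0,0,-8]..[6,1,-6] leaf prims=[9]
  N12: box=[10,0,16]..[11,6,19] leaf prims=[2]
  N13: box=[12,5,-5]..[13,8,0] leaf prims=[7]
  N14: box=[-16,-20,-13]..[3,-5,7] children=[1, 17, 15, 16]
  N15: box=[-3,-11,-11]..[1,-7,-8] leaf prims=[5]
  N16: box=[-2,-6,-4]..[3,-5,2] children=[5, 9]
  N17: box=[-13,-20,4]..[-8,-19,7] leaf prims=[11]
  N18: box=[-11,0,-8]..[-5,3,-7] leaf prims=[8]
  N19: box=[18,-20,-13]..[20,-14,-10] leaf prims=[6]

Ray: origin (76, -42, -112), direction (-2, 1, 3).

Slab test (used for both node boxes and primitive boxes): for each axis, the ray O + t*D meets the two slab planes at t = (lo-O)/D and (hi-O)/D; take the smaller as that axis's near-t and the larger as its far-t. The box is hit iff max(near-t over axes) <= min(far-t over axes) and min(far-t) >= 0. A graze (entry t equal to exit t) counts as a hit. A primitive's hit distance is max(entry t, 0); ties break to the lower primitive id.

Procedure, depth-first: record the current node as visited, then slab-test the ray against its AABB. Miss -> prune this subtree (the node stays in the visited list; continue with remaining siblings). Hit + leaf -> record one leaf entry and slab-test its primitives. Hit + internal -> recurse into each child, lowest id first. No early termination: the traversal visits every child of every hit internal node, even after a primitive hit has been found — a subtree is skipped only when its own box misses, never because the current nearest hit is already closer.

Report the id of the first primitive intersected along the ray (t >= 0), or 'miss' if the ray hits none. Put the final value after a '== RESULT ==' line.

Walk:
N0 x:[27,46] y:[22,54] z:[33,131/3] -> hit [33,131/3], descend [2, 6, 8, 14]
  N2 x:[63/2,87/2] y:[42,50] z:[104/3,112/3] -> miss, prune
  N6 x:[27,83/2] y:[42,54] z:[116/3,131/3] -> miss, prune
  N8 x:[55/2,33] y:[22,28] z:[33,116/3] -> miss, prune
  N14 x:[73/2,46] y:[22,37] z:[33,119/3] -> hit [73/2,37], descend [1, 15, 16, 17]
    N1 x:[87/2,46] y:[24,25] z:[33,104/3] -> miss, prune
    N15 x:[75/2,79/2] y:[31,35] z:[101/3,104/3] -> miss, prune
    N16 x:[73/2,39] y:[36,37] z:[36,38] -> hit [73/2,37], descend [5, 9]
      N5 x:[77/2,39] y:[36,37] z:[37,38] -> miss, prune
      N9 x:[73/2,37] y:[36,37] z:[36,112/3] -> hit [73/2,37] leaf, test {P0@t=73/2}
    N17 x:[42,89/2] y:[22,23] z:[116/3,119/3] -> miss, prune

Summary -> nodes [0, 2, 6, 8, 14, 1, 15, 16, 5, 9, 17]; box-tests=11; leaf-entries=1; first=P0

== RESULT ==
0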